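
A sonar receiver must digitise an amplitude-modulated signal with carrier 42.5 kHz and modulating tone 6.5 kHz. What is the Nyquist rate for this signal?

AM sidebands sit at fc ± fm = 36 kHz and 49 kHz.
Highest-frequency component: 49 kHz.
Nyquist rate = 2 × 49 kHz = 98 kHz.

98 kHz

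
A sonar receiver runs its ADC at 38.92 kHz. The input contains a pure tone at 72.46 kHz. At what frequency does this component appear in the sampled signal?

5.38 kHz

72.46 kHz mod fs = 33.54 kHz.
33.54 kHz > fs/2 = 19.46 kHz, folds to fs − 33.54 kHz = 5.38 kHz.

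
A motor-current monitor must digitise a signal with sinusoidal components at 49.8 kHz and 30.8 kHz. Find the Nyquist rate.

99.6 kHz

Highest-frequency component: 49.8 kHz.
Nyquist rate = 2 × 49.8 kHz = 99.6 kHz.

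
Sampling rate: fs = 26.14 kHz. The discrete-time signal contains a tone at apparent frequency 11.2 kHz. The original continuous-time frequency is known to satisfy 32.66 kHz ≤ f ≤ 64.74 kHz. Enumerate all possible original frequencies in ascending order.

Frequencies that alias to 11.2 kHz are k·fs ± 11.2 kHz for integer k ≥ 0.
k=0: 11.2 kHz.
k=1: 14.94 kHz, 37.34 kHz.
k=2: 41.08 kHz, 63.48 kHz.
k=3: 67.22 kHz, 89.62 kHz.
Within [32.66 kHz, 64.74 kHz]: 37.34 kHz, 41.08 kHz, 63.48 kHz.

37.34 kHz, 41.08 kHz, 63.48 kHz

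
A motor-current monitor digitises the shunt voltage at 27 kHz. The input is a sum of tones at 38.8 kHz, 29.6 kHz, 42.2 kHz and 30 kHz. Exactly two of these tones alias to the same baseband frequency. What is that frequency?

fs/2 = 13.5 kHz.
38.8 kHz mod fs = 11.8 kHz.
11.8 kHz ≤ fs/2 = 13.5 kHz, appears at 11.8 kHz.
29.6 kHz mod fs = 2.6 kHz.
2.6 kHz ≤ fs/2 = 13.5 kHz, appears at 2.6 kHz.
42.2 kHz mod fs = 15.2 kHz.
15.2 kHz > fs/2 = 13.5 kHz, folds to fs − 15.2 kHz = 11.8 kHz.
30 kHz mod fs = 3 kHz.
3 kHz ≤ fs/2 = 13.5 kHz, appears at 3 kHz.
38.8 kHz and 42.2 kHz both map to 11.8 kHz.

11.8 kHz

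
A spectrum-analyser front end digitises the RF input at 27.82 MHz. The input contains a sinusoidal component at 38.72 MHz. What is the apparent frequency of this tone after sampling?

10.9 MHz

38.72 MHz mod fs = 10.9 MHz.
10.9 MHz ≤ fs/2 = 13.91 MHz, appears at 10.9 MHz.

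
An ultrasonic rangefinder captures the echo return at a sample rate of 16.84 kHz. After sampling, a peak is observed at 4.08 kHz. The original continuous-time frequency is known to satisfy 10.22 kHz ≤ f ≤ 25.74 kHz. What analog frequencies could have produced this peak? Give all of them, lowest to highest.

12.76 kHz, 20.92 kHz

Frequencies that alias to 4.08 kHz are k·fs ± 4.08 kHz for integer k ≥ 0.
k=0: 4.08 kHz.
k=1: 12.76 kHz, 20.92 kHz.
k=2: 29.6 kHz, 37.76 kHz.
Within [10.22 kHz, 25.74 kHz]: 12.76 kHz, 20.92 kHz.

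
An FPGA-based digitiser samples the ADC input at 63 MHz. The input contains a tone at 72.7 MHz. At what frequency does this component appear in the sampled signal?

72.7 MHz mod fs = 9.7 MHz.
9.7 MHz ≤ fs/2 = 31.5 MHz, appears at 9.7 MHz.

9.7 MHz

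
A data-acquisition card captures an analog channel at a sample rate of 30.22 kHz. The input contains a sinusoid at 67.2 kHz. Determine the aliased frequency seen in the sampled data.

67.2 kHz mod fs = 6.76 kHz.
6.76 kHz ≤ fs/2 = 15.11 kHz, appears at 6.76 kHz.

6.76 kHz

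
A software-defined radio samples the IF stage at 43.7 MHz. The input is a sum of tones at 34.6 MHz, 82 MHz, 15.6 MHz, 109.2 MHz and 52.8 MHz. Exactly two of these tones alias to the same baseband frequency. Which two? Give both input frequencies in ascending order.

fs/2 = 21.85 MHz.
34.6 MHz > fs/2 = 21.85 MHz, folds to fs − 34.6 MHz = 9.1 MHz.
82 MHz mod fs = 38.3 MHz.
38.3 MHz > fs/2 = 21.85 MHz, folds to fs − 38.3 MHz = 5.4 MHz.
15.6 MHz ≤ fs/2 = 21.85 MHz, passes unchanged.
109.2 MHz mod fs = 21.8 MHz.
21.8 MHz ≤ fs/2 = 21.85 MHz, appears at 21.8 MHz.
52.8 MHz mod fs = 9.1 MHz.
9.1 MHz ≤ fs/2 = 21.85 MHz, appears at 9.1 MHz.
34.6 MHz and 52.8 MHz both map to 9.1 MHz.

34.6 MHz, 52.8 MHz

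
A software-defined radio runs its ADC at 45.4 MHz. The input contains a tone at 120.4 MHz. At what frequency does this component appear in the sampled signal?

15.8 MHz

120.4 MHz mod fs = 29.6 MHz.
29.6 MHz > fs/2 = 22.7 MHz, folds to fs − 29.6 MHz = 15.8 MHz.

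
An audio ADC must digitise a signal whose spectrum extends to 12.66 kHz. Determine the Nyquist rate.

25.32 kHz

Nyquist rate = 2 × 12.66 kHz = 25.32 kHz.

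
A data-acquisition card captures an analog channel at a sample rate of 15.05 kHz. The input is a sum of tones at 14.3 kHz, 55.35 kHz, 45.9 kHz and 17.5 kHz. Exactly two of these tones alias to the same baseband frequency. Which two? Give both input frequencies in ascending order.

14.3 kHz, 45.9 kHz

fs/2 = 7.525 kHz.
14.3 kHz > fs/2 = 7.525 kHz, folds to fs − 14.3 kHz = 0.75 kHz.
55.35 kHz mod fs = 10.2 kHz.
10.2 kHz > fs/2 = 7.525 kHz, folds to fs − 10.2 kHz = 4.85 kHz.
45.9 kHz mod fs = 0.75 kHz.
0.75 kHz ≤ fs/2 = 7.525 kHz, appears at 0.75 kHz.
17.5 kHz mod fs = 2.45 kHz.
2.45 kHz ≤ fs/2 = 7.525 kHz, appears at 2.45 kHz.
14.3 kHz and 45.9 kHz both map to 0.75 kHz.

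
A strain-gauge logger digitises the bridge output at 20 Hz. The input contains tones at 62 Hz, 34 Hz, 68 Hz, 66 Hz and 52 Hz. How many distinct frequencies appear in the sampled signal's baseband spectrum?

fs/2 = 10 Hz.
62 Hz mod fs = 2 Hz.
2 Hz ≤ fs/2 = 10 Hz, appears at 2 Hz.
34 Hz mod fs = 14 Hz.
14 Hz > fs/2 = 10 Hz, folds to fs − 14 Hz = 6 Hz.
68 Hz mod fs = 8 Hz.
8 Hz ≤ fs/2 = 10 Hz, appears at 8 Hz.
66 Hz mod fs = 6 Hz.
6 Hz ≤ fs/2 = 10 Hz, appears at 6 Hz.
52 Hz mod fs = 12 Hz.
12 Hz > fs/2 = 10 Hz, folds to fs − 12 Hz = 8 Hz.
Distinct values: {2 Hz, 6 Hz, 8 Hz} → 3.

3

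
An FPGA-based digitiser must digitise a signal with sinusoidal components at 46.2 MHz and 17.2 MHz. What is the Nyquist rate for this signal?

Highest-frequency component: 46.2 MHz.
Nyquist rate = 2 × 46.2 MHz = 92.4 MHz.

92.4 MHz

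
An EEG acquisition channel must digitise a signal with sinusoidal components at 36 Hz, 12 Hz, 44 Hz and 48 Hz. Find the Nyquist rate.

Highest-frequency component: 48 Hz.
Nyquist rate = 2 × 48 Hz = 96 Hz.

96 Hz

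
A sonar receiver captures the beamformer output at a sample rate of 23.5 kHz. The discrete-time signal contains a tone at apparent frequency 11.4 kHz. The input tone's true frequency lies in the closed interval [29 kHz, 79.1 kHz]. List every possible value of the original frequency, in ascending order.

Frequencies that alias to 11.4 kHz are k·fs ± 11.4 kHz for integer k ≥ 0.
k=0: 11.4 kHz.
k=1: 12.1 kHz, 34.9 kHz.
k=2: 35.6 kHz, 58.4 kHz.
k=3: 59.1 kHz, 81.9 kHz.
k=4: 82.6 kHz, 105.4 kHz.
Within [29 kHz, 79.1 kHz]: 34.9 kHz, 35.6 kHz, 58.4 kHz, 59.1 kHz.

34.9 kHz, 35.6 kHz, 58.4 kHz, 59.1 kHz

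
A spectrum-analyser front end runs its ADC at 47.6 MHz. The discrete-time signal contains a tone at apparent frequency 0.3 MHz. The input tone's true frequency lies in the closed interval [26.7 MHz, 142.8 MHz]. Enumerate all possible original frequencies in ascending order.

Frequencies that alias to 0.3 MHz are k·fs ± 0.3 MHz for integer k ≥ 0.
k=0: 0.3 MHz.
k=1: 47.3 MHz, 47.9 MHz.
k=2: 94.9 MHz, 95.5 MHz.
k=3: 142.5 MHz, 143.1 MHz.
k=4: 190.1 MHz, 190.7 MHz.
Within [26.7 MHz, 142.8 MHz]: 47.3 MHz, 47.9 MHz, 94.9 MHz, 95.5 MHz, 142.5 MHz.

47.3 MHz, 47.9 MHz, 94.9 MHz, 95.5 MHz, 142.5 MHz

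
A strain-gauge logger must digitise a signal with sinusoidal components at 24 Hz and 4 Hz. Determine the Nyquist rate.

48 Hz

Highest-frequency component: 24 Hz.
Nyquist rate = 2 × 24 Hz = 48 Hz.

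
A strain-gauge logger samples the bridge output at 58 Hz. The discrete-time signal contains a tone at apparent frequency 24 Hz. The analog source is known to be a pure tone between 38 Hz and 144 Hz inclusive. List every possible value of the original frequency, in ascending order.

82 Hz, 92 Hz, 140 Hz

Frequencies that alias to 24 Hz are k·fs ± 24 Hz for integer k ≥ 0.
k=0: 24 Hz.
k=1: 34 Hz, 82 Hz.
k=2: 92 Hz, 140 Hz.
k=3: 150 Hz, 198 Hz.
Within [38 Hz, 144 Hz]: 82 Hz, 92 Hz, 140 Hz.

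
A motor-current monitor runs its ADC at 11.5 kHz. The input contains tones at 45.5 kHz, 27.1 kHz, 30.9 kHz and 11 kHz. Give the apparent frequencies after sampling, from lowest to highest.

0.5 kHz, 3.6 kHz, 4.1 kHz

fs/2 = 5.75 kHz.
45.5 kHz mod fs = 11 kHz.
11 kHz > fs/2 = 5.75 kHz, folds to fs − 11 kHz = 0.5 kHz.
27.1 kHz mod fs = 4.1 kHz.
4.1 kHz ≤ fs/2 = 5.75 kHz, appears at 4.1 kHz.
30.9 kHz mod fs = 7.9 kHz.
7.9 kHz > fs/2 = 5.75 kHz, folds to fs − 7.9 kHz = 3.6 kHz.
11 kHz > fs/2 = 5.75 kHz, folds to fs − 11 kHz = 0.5 kHz.
Distinct values: {0.5 kHz, 3.6 kHz, 4.1 kHz}.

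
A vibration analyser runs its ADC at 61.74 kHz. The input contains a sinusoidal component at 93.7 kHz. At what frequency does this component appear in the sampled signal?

29.78 kHz

93.7 kHz mod fs = 31.96 kHz.
31.96 kHz > fs/2 = 30.87 kHz, folds to fs − 31.96 kHz = 29.78 kHz.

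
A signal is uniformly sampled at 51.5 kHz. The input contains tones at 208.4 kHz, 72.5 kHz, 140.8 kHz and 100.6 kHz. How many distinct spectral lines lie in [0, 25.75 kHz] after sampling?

fs/2 = 25.75 kHz.
208.4 kHz mod fs = 2.4 kHz.
2.4 kHz ≤ fs/2 = 25.75 kHz, appears at 2.4 kHz.
72.5 kHz mod fs = 21 kHz.
21 kHz ≤ fs/2 = 25.75 kHz, appears at 21 kHz.
140.8 kHz mod fs = 37.8 kHz.
37.8 kHz > fs/2 = 25.75 kHz, folds to fs − 37.8 kHz = 13.7 kHz.
100.6 kHz mod fs = 49.1 kHz.
49.1 kHz > fs/2 = 25.75 kHz, folds to fs − 49.1 kHz = 2.4 kHz.
Distinct values: {2.4 kHz, 13.7 kHz, 21 kHz} → 3.

3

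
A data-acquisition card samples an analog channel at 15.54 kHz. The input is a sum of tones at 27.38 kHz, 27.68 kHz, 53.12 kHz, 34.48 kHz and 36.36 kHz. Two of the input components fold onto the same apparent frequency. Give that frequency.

fs/2 = 7.77 kHz.
27.38 kHz mod fs = 11.84 kHz.
11.84 kHz > fs/2 = 7.77 kHz, folds to fs − 11.84 kHz = 3.7 kHz.
27.68 kHz mod fs = 12.14 kHz.
12.14 kHz > fs/2 = 7.77 kHz, folds to fs − 12.14 kHz = 3.4 kHz.
53.12 kHz mod fs = 6.5 kHz.
6.5 kHz ≤ fs/2 = 7.77 kHz, appears at 6.5 kHz.
34.48 kHz mod fs = 3.4 kHz.
3.4 kHz ≤ fs/2 = 7.77 kHz, appears at 3.4 kHz.
36.36 kHz mod fs = 5.28 kHz.
5.28 kHz ≤ fs/2 = 7.77 kHz, appears at 5.28 kHz.
27.68 kHz and 34.48 kHz both map to 3.4 kHz.

3.4 kHz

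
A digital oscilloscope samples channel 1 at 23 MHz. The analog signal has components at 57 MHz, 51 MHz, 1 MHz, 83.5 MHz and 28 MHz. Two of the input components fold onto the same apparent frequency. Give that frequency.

fs/2 = 11.5 MHz.
57 MHz mod fs = 11 MHz.
11 MHz ≤ fs/2 = 11.5 MHz, appears at 11 MHz.
51 MHz mod fs = 5 MHz.
5 MHz ≤ fs/2 = 11.5 MHz, appears at 5 MHz.
1 MHz ≤ fs/2 = 11.5 MHz, passes unchanged.
83.5 MHz mod fs = 14.5 MHz.
14.5 MHz > fs/2 = 11.5 MHz, folds to fs − 14.5 MHz = 8.5 MHz.
28 MHz mod fs = 5 MHz.
5 MHz ≤ fs/2 = 11.5 MHz, appears at 5 MHz.
28 MHz and 51 MHz both map to 5 MHz.

5 MHz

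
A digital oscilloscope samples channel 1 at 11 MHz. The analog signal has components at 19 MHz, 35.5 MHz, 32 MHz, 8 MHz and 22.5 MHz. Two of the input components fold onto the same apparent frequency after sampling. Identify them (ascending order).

8 MHz, 19 MHz

fs/2 = 5.5 MHz.
19 MHz mod fs = 8 MHz.
8 MHz > fs/2 = 5.5 MHz, folds to fs − 8 MHz = 3 MHz.
35.5 MHz mod fs = 2.5 MHz.
2.5 MHz ≤ fs/2 = 5.5 MHz, appears at 2.5 MHz.
32 MHz mod fs = 10 MHz.
10 MHz > fs/2 = 5.5 MHz, folds to fs − 10 MHz = 1 MHz.
8 MHz > fs/2 = 5.5 MHz, folds to fs − 8 MHz = 3 MHz.
22.5 MHz mod fs = 0.5 MHz.
0.5 MHz ≤ fs/2 = 5.5 MHz, appears at 0.5 MHz.
8 MHz and 19 MHz both map to 3 MHz.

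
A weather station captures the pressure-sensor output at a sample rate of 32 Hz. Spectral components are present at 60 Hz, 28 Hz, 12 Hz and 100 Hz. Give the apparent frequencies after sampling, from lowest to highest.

fs/2 = 16 Hz.
60 Hz mod fs = 28 Hz.
28 Hz > fs/2 = 16 Hz, folds to fs − 28 Hz = 4 Hz.
28 Hz > fs/2 = 16 Hz, folds to fs − 28 Hz = 4 Hz.
12 Hz ≤ fs/2 = 16 Hz, passes unchanged.
100 Hz mod fs = 4 Hz.
4 Hz ≤ fs/2 = 16 Hz, appears at 4 Hz.
Distinct values: {4 Hz, 12 Hz}.

4 Hz, 12 Hz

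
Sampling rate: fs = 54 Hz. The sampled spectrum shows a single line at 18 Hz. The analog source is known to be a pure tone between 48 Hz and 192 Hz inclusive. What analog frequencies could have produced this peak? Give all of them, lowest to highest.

Frequencies that alias to 18 Hz are k·fs ± 18 Hz for integer k ≥ 0.
k=0: 18 Hz.
k=1: 36 Hz, 72 Hz.
k=2: 90 Hz, 126 Hz.
k=3: 144 Hz, 180 Hz.
k=4: 198 Hz, 234 Hz.
Within [48 Hz, 192 Hz]: 72 Hz, 90 Hz, 126 Hz, 144 Hz, 180 Hz.

72 Hz, 90 Hz, 126 Hz, 144 Hz, 180 Hz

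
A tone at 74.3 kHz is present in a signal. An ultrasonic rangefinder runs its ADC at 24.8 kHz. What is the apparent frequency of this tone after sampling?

74.3 kHz mod fs = 24.7 kHz.
24.7 kHz > fs/2 = 12.4 kHz, folds to fs − 24.7 kHz = 0.1 kHz.

0.1 kHz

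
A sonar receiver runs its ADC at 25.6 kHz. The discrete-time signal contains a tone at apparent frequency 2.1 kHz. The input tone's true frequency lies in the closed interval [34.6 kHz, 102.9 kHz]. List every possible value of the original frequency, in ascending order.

49.1 kHz, 53.3 kHz, 74.7 kHz, 78.9 kHz, 100.3 kHz

Frequencies that alias to 2.1 kHz are k·fs ± 2.1 kHz for integer k ≥ 0.
k=0: 2.1 kHz.
k=1: 23.5 kHz, 27.7 kHz.
k=2: 49.1 kHz, 53.3 kHz.
k=3: 74.7 kHz, 78.9 kHz.
k=4: 100.3 kHz, 104.5 kHz.
k=5: 125.9 kHz, 130.1 kHz.
Within [34.6 kHz, 102.9 kHz]: 49.1 kHz, 53.3 kHz, 74.7 kHz, 78.9 kHz, 100.3 kHz.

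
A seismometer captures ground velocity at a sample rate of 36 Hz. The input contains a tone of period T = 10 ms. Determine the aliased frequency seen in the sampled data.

8 Hz

T = 10 ms → f = 1/T = 100 Hz.
100 Hz mod fs = 28 Hz.
28 Hz > fs/2 = 18 Hz, folds to fs − 28 Hz = 8 Hz.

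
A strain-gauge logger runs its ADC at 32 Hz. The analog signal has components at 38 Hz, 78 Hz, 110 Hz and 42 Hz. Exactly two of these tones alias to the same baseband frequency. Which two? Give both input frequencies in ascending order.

fs/2 = 16 Hz.
38 Hz mod fs = 6 Hz.
6 Hz ≤ fs/2 = 16 Hz, appears at 6 Hz.
78 Hz mod fs = 14 Hz.
14 Hz ≤ fs/2 = 16 Hz, appears at 14 Hz.
110 Hz mod fs = 14 Hz.
14 Hz ≤ fs/2 = 16 Hz, appears at 14 Hz.
42 Hz mod fs = 10 Hz.
10 Hz ≤ fs/2 = 16 Hz, appears at 10 Hz.
78 Hz and 110 Hz both map to 14 Hz.

78 Hz, 110 Hz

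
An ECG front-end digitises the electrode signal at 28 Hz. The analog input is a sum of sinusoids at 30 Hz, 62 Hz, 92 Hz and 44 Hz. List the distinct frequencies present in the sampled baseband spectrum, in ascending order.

fs/2 = 14 Hz.
30 Hz mod fs = 2 Hz.
2 Hz ≤ fs/2 = 14 Hz, appears at 2 Hz.
62 Hz mod fs = 6 Hz.
6 Hz ≤ fs/2 = 14 Hz, appears at 6 Hz.
92 Hz mod fs = 8 Hz.
8 Hz ≤ fs/2 = 14 Hz, appears at 8 Hz.
44 Hz mod fs = 16 Hz.
16 Hz > fs/2 = 14 Hz, folds to fs − 16 Hz = 12 Hz.
Distinct values: {2 Hz, 6 Hz, 8 Hz, 12 Hz}.

2 Hz, 6 Hz, 8 Hz, 12 Hz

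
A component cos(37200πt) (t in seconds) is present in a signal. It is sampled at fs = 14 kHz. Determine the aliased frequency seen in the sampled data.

4.6 kHz

ω = 37200π rad/s → f = ω/(2π) = 18600 Hz = 18.6 kHz.
18.6 kHz mod fs = 4.6 kHz.
4.6 kHz ≤ fs/2 = 7 kHz, appears at 4.6 kHz.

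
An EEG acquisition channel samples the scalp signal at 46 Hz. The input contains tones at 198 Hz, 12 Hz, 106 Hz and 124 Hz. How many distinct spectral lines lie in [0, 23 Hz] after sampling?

fs/2 = 23 Hz.
198 Hz mod fs = 14 Hz.
14 Hz ≤ fs/2 = 23 Hz, appears at 14 Hz.
12 Hz ≤ fs/2 = 23 Hz, passes unchanged.
106 Hz mod fs = 14 Hz.
14 Hz ≤ fs/2 = 23 Hz, appears at 14 Hz.
124 Hz mod fs = 32 Hz.
32 Hz > fs/2 = 23 Hz, folds to fs − 32 Hz = 14 Hz.
Distinct values: {12 Hz, 14 Hz} → 2.

2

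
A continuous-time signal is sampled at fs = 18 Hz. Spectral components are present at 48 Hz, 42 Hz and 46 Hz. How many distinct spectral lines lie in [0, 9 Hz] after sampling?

2

fs/2 = 9 Hz.
48 Hz mod fs = 12 Hz.
12 Hz > fs/2 = 9 Hz, folds to fs − 12 Hz = 6 Hz.
42 Hz mod fs = 6 Hz.
6 Hz ≤ fs/2 = 9 Hz, appears at 6 Hz.
46 Hz mod fs = 10 Hz.
10 Hz > fs/2 = 9 Hz, folds to fs − 10 Hz = 8 Hz.
Distinct values: {6 Hz, 8 Hz} → 2.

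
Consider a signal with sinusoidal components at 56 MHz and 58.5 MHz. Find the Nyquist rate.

117 MHz

Highest-frequency component: 58.5 MHz.
Nyquist rate = 2 × 58.5 MHz = 117 MHz.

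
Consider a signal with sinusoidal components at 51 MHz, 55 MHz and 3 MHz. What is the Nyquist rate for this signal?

Highest-frequency component: 55 MHz.
Nyquist rate = 2 × 55 MHz = 110 MHz.

110 MHz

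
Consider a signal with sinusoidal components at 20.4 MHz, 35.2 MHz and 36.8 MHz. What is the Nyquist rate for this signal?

Highest-frequency component: 36.8 MHz.
Nyquist rate = 2 × 36.8 MHz = 73.6 MHz.

73.6 MHz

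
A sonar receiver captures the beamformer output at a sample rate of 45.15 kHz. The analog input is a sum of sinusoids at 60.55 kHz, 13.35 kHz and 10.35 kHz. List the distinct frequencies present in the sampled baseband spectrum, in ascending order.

fs/2 = 22.575 kHz.
60.55 kHz mod fs = 15.4 kHz.
15.4 kHz ≤ fs/2 = 22.575 kHz, appears at 15.4 kHz.
13.35 kHz ≤ fs/2 = 22.575 kHz, passes unchanged.
10.35 kHz ≤ fs/2 = 22.575 kHz, passes unchanged.
Distinct values: {10.35 kHz, 13.35 kHz, 15.4 kHz}.

10.35 kHz, 13.35 kHz, 15.4 kHz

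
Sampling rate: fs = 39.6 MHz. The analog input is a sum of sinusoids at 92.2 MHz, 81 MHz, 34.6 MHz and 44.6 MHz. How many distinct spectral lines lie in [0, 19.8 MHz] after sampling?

3

fs/2 = 19.8 MHz.
92.2 MHz mod fs = 13 MHz.
13 MHz ≤ fs/2 = 19.8 MHz, appears at 13 MHz.
81 MHz mod fs = 1.8 MHz.
1.8 MHz ≤ fs/2 = 19.8 MHz, appears at 1.8 MHz.
34.6 MHz > fs/2 = 19.8 MHz, folds to fs − 34.6 MHz = 5 MHz.
44.6 MHz mod fs = 5 MHz.
5 MHz ≤ fs/2 = 19.8 MHz, appears at 5 MHz.
Distinct values: {1.8 MHz, 5 MHz, 13 MHz} → 3.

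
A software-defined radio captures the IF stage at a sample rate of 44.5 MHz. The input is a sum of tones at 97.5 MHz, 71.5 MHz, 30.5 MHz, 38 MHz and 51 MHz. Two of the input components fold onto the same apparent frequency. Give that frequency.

6.5 MHz

fs/2 = 22.25 MHz.
97.5 MHz mod fs = 8.5 MHz.
8.5 MHz ≤ fs/2 = 22.25 MHz, appears at 8.5 MHz.
71.5 MHz mod fs = 27 MHz.
27 MHz > fs/2 = 22.25 MHz, folds to fs − 27 MHz = 17.5 MHz.
30.5 MHz > fs/2 = 22.25 MHz, folds to fs − 30.5 MHz = 14 MHz.
38 MHz > fs/2 = 22.25 MHz, folds to fs − 38 MHz = 6.5 MHz.
51 MHz mod fs = 6.5 MHz.
6.5 MHz ≤ fs/2 = 22.25 MHz, appears at 6.5 MHz.
38 MHz and 51 MHz both map to 6.5 MHz.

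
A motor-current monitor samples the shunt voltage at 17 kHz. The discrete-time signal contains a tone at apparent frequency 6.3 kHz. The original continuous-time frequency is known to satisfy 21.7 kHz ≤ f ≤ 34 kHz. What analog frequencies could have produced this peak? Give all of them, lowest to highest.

23.3 kHz, 27.7 kHz

Frequencies that alias to 6.3 kHz are k·fs ± 6.3 kHz for integer k ≥ 0.
k=0: 6.3 kHz.
k=1: 10.7 kHz, 23.3 kHz.
k=2: 27.7 kHz, 40.3 kHz.
k=3: 44.7 kHz, 57.3 kHz.
Within [21.7 kHz, 34 kHz]: 23.3 kHz, 27.7 kHz.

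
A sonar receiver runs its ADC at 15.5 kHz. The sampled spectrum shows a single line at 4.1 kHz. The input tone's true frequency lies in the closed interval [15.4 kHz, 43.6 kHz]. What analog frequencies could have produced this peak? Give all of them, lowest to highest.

Frequencies that alias to 4.1 kHz are k·fs ± 4.1 kHz for integer k ≥ 0.
k=0: 4.1 kHz.
k=1: 11.4 kHz, 19.6 kHz.
k=2: 26.9 kHz, 35.1 kHz.
k=3: 42.4 kHz, 50.6 kHz.
k=4: 57.9 kHz, 66.1 kHz.
Within [15.4 kHz, 43.6 kHz]: 19.6 kHz, 26.9 kHz, 35.1 kHz, 42.4 kHz.

19.6 kHz, 26.9 kHz, 35.1 kHz, 42.4 kHz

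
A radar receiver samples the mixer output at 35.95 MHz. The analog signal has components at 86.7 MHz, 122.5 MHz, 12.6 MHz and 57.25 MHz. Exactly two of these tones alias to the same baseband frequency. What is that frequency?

14.65 MHz

fs/2 = 17.975 MHz.
86.7 MHz mod fs = 14.8 MHz.
14.8 MHz ≤ fs/2 = 17.975 MHz, appears at 14.8 MHz.
122.5 MHz mod fs = 14.65 MHz.
14.65 MHz ≤ fs/2 = 17.975 MHz, appears at 14.65 MHz.
12.6 MHz ≤ fs/2 = 17.975 MHz, passes unchanged.
57.25 MHz mod fs = 21.3 MHz.
21.3 MHz > fs/2 = 17.975 MHz, folds to fs − 21.3 MHz = 14.65 MHz.
57.25 MHz and 122.5 MHz both map to 14.65 MHz.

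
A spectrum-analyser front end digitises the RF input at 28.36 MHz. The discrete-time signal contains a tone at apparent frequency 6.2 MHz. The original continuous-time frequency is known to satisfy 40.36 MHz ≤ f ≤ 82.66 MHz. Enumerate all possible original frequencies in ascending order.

Frequencies that alias to 6.2 MHz are k·fs ± 6.2 MHz for integer k ≥ 0.
k=0: 6.2 MHz.
k=1: 22.16 MHz, 34.56 MHz.
k=2: 50.52 MHz, 62.92 MHz.
k=3: 78.88 MHz, 91.28 MHz.
k=4: 107.24 MHz, 119.64 MHz.
Within [40.36 MHz, 82.66 MHz]: 50.52 MHz, 62.92 MHz, 78.88 MHz.

50.52 MHz, 62.92 MHz, 78.88 MHz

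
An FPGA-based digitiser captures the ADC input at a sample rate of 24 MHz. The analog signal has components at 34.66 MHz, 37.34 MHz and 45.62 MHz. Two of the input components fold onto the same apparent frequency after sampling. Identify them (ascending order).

fs/2 = 12 MHz.
34.66 MHz mod fs = 10.66 MHz.
10.66 MHz ≤ fs/2 = 12 MHz, appears at 10.66 MHz.
37.34 MHz mod fs = 13.34 MHz.
13.34 MHz > fs/2 = 12 MHz, folds to fs − 13.34 MHz = 10.66 MHz.
45.62 MHz mod fs = 21.62 MHz.
21.62 MHz > fs/2 = 12 MHz, folds to fs − 21.62 MHz = 2.38 MHz.
34.66 MHz and 37.34 MHz both map to 10.66 MHz.

34.66 MHz, 37.34 MHz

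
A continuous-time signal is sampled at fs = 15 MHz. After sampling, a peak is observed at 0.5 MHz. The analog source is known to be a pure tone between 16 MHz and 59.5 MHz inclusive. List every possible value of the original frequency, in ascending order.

29.5 MHz, 30.5 MHz, 44.5 MHz, 45.5 MHz, 59.5 MHz

Frequencies that alias to 0.5 MHz are k·fs ± 0.5 MHz for integer k ≥ 0.
k=0: 0.5 MHz.
k=1: 14.5 MHz, 15.5 MHz.
k=2: 29.5 MHz, 30.5 MHz.
k=3: 44.5 MHz, 45.5 MHz.
k=4: 59.5 MHz, 60.5 MHz.
k=5: 74.5 MHz, 75.5 MHz.
Within [16 MHz, 59.5 MHz]: 29.5 MHz, 30.5 MHz, 44.5 MHz, 45.5 MHz, 59.5 MHz.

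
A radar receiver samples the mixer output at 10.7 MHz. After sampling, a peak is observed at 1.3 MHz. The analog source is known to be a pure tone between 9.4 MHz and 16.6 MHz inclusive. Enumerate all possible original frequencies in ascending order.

9.4 MHz, 12 MHz

Frequencies that alias to 1.3 MHz are k·fs ± 1.3 MHz for integer k ≥ 0.
k=0: 1.3 MHz.
k=1: 9.4 MHz, 12 MHz.
k=2: 20.1 MHz, 22.7 MHz.
Within [9.4 MHz, 16.6 MHz]: 9.4 MHz, 12 MHz.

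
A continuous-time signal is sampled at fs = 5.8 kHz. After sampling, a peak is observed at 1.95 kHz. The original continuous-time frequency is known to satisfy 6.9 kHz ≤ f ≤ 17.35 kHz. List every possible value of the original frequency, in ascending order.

7.75 kHz, 9.65 kHz, 13.55 kHz, 15.45 kHz

Frequencies that alias to 1.95 kHz are k·fs ± 1.95 kHz for integer k ≥ 0.
k=0: 1.95 kHz.
k=1: 3.85 kHz, 7.75 kHz.
k=2: 9.65 kHz, 13.55 kHz.
k=3: 15.45 kHz, 19.35 kHz.
k=4: 21.25 kHz, 25.15 kHz.
Within [6.9 kHz, 17.35 kHz]: 7.75 kHz, 9.65 kHz, 13.55 kHz, 15.45 kHz.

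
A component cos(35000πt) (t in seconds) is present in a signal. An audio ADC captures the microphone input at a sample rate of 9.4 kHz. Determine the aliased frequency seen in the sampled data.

ω = 35000π rad/s → f = ω/(2π) = 17500 Hz = 17.5 kHz.
17.5 kHz mod fs = 8.1 kHz.
8.1 kHz > fs/2 = 4.7 kHz, folds to fs − 8.1 kHz = 1.3 kHz.

1.3 kHz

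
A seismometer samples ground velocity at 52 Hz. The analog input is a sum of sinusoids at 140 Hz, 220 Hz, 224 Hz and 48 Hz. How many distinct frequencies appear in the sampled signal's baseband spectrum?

fs/2 = 26 Hz.
140 Hz mod fs = 36 Hz.
36 Hz > fs/2 = 26 Hz, folds to fs − 36 Hz = 16 Hz.
220 Hz mod fs = 12 Hz.
12 Hz ≤ fs/2 = 26 Hz, appears at 12 Hz.
224 Hz mod fs = 16 Hz.
16 Hz ≤ fs/2 = 26 Hz, appears at 16 Hz.
48 Hz > fs/2 = 26 Hz, folds to fs − 48 Hz = 4 Hz.
Distinct values: {4 Hz, 12 Hz, 16 Hz} → 3.

3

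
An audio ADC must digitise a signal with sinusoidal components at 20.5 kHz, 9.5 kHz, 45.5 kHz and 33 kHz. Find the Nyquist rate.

Highest-frequency component: 45.5 kHz.
Nyquist rate = 2 × 45.5 kHz = 91 kHz.

91 kHz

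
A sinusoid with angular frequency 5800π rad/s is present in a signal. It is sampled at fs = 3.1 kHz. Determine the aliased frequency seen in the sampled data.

ω = 5800π rad/s → f = ω/(2π) = 2900 Hz = 2.9 kHz.
2.9 kHz > fs/2 = 1.55 kHz, folds to fs − 2.9 kHz = 0.2 kHz.

0.2 kHz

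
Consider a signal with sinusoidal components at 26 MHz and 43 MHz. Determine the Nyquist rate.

Highest-frequency component: 43 MHz.
Nyquist rate = 2 × 43 MHz = 86 MHz.

86 MHz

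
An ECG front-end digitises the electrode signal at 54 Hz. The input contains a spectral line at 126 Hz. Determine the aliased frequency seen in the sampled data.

126 Hz mod fs = 18 Hz.
18 Hz ≤ fs/2 = 27 Hz, appears at 18 Hz.

18 Hz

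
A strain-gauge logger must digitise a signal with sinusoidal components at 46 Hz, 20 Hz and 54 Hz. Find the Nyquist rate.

Highest-frequency component: 54 Hz.
Nyquist rate = 2 × 54 Hz = 108 Hz.

108 Hz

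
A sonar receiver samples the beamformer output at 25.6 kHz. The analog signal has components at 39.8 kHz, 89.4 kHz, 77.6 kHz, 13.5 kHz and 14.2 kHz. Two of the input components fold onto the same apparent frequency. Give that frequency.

11.4 kHz

fs/2 = 12.8 kHz.
39.8 kHz mod fs = 14.2 kHz.
14.2 kHz > fs/2 = 12.8 kHz, folds to fs − 14.2 kHz = 11.4 kHz.
89.4 kHz mod fs = 12.6 kHz.
12.6 kHz ≤ fs/2 = 12.8 kHz, appears at 12.6 kHz.
77.6 kHz mod fs = 0.8 kHz.
0.8 kHz ≤ fs/2 = 12.8 kHz, appears at 0.8 kHz.
13.5 kHz > fs/2 = 12.8 kHz, folds to fs − 13.5 kHz = 12.1 kHz.
14.2 kHz > fs/2 = 12.8 kHz, folds to fs − 14.2 kHz = 11.4 kHz.
14.2 kHz and 39.8 kHz both map to 11.4 kHz.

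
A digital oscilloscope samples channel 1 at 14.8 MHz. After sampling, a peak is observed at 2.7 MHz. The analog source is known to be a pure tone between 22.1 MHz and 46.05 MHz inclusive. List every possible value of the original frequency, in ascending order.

Frequencies that alias to 2.7 MHz are k·fs ± 2.7 MHz for integer k ≥ 0.
k=0: 2.7 MHz.
k=1: 12.1 MHz, 17.5 MHz.
k=2: 26.9 MHz, 32.3 MHz.
k=3: 41.7 MHz, 47.1 MHz.
k=4: 56.5 MHz, 61.9 MHz.
Within [22.1 MHz, 46.05 MHz]: 26.9 MHz, 32.3 MHz, 41.7 MHz.

26.9 MHz, 32.3 MHz, 41.7 MHz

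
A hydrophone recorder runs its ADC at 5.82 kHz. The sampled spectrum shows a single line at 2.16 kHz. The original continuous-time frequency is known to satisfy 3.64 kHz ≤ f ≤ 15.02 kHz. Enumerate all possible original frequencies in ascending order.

3.66 kHz, 7.98 kHz, 9.48 kHz, 13.8 kHz

Frequencies that alias to 2.16 kHz are k·fs ± 2.16 kHz for integer k ≥ 0.
k=0: 2.16 kHz.
k=1: 3.66 kHz, 7.98 kHz.
k=2: 9.48 kHz, 13.8 kHz.
k=3: 15.3 kHz, 19.62 kHz.
Within [3.64 kHz, 15.02 kHz]: 3.66 kHz, 7.98 kHz, 9.48 kHz, 13.8 kHz.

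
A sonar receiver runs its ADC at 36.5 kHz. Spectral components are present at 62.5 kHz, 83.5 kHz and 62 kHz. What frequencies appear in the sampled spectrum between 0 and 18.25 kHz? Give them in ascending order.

fs/2 = 18.25 kHz.
62.5 kHz mod fs = 26 kHz.
26 kHz > fs/2 = 18.25 kHz, folds to fs − 26 kHz = 10.5 kHz.
83.5 kHz mod fs = 10.5 kHz.
10.5 kHz ≤ fs/2 = 18.25 kHz, appears at 10.5 kHz.
62 kHz mod fs = 25.5 kHz.
25.5 kHz > fs/2 = 18.25 kHz, folds to fs − 25.5 kHz = 11 kHz.
Distinct values: {10.5 kHz, 11 kHz}.

10.5 kHz, 11 kHz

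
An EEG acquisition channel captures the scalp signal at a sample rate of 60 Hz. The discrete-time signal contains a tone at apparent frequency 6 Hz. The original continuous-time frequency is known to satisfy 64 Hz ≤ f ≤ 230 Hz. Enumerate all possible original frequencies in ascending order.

66 Hz, 114 Hz, 126 Hz, 174 Hz, 186 Hz

Frequencies that alias to 6 Hz are k·fs ± 6 Hz for integer k ≥ 0.
k=0: 6 Hz.
k=1: 54 Hz, 66 Hz.
k=2: 114 Hz, 126 Hz.
k=3: 174 Hz, 186 Hz.
k=4: 234 Hz, 246 Hz.
Within [64 Hz, 230 Hz]: 66 Hz, 114 Hz, 126 Hz, 174 Hz, 186 Hz.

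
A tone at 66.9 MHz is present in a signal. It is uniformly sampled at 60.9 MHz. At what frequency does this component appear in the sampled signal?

6 MHz

66.9 MHz mod fs = 6 MHz.
6 MHz ≤ fs/2 = 30.45 MHz, appears at 6 MHz.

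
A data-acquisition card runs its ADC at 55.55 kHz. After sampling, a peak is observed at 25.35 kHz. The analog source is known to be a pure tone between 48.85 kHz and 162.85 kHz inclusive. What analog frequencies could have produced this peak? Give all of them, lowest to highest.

Frequencies that alias to 25.35 kHz are k·fs ± 25.35 kHz for integer k ≥ 0.
k=0: 25.35 kHz.
k=1: 30.2 kHz, 80.9 kHz.
k=2: 85.75 kHz, 136.45 kHz.
k=3: 141.3 kHz, 192 kHz.
k=4: 196.85 kHz, 247.55 kHz.
Within [48.85 kHz, 162.85 kHz]: 80.9 kHz, 85.75 kHz, 136.45 kHz, 141.3 kHz.

80.9 kHz, 85.75 kHz, 136.45 kHz, 141.3 kHz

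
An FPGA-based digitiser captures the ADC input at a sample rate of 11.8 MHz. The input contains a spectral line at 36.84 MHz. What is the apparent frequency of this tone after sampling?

36.84 MHz mod fs = 1.44 MHz.
1.44 MHz ≤ fs/2 = 5.9 MHz, appears at 1.44 MHz.

1.44 MHz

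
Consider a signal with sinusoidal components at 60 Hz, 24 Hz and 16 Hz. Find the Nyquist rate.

Highest-frequency component: 60 Hz.
Nyquist rate = 2 × 60 Hz = 120 Hz.

120 Hz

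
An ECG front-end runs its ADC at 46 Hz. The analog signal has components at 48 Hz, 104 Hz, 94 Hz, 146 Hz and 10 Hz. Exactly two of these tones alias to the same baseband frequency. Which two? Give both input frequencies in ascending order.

fs/2 = 23 Hz.
48 Hz mod fs = 2 Hz.
2 Hz ≤ fs/2 = 23 Hz, appears at 2 Hz.
104 Hz mod fs = 12 Hz.
12 Hz ≤ fs/2 = 23 Hz, appears at 12 Hz.
94 Hz mod fs = 2 Hz.
2 Hz ≤ fs/2 = 23 Hz, appears at 2 Hz.
146 Hz mod fs = 8 Hz.
8 Hz ≤ fs/2 = 23 Hz, appears at 8 Hz.
10 Hz ≤ fs/2 = 23 Hz, passes unchanged.
48 Hz and 94 Hz both map to 2 Hz.

48 Hz, 94 Hz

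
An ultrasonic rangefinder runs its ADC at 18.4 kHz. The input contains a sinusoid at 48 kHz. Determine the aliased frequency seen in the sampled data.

48 kHz mod fs = 11.2 kHz.
11.2 kHz > fs/2 = 9.2 kHz, folds to fs − 11.2 kHz = 7.2 kHz.

7.2 kHz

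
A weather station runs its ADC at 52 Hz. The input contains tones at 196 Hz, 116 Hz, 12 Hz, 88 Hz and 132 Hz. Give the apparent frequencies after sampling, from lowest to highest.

fs/2 = 26 Hz.
196 Hz mod fs = 40 Hz.
40 Hz > fs/2 = 26 Hz, folds to fs − 40 Hz = 12 Hz.
116 Hz mod fs = 12 Hz.
12 Hz ≤ fs/2 = 26 Hz, appears at 12 Hz.
12 Hz ≤ fs/2 = 26 Hz, passes unchanged.
88 Hz mod fs = 36 Hz.
36 Hz > fs/2 = 26 Hz, folds to fs − 36 Hz = 16 Hz.
132 Hz mod fs = 28 Hz.
28 Hz > fs/2 = 26 Hz, folds to fs − 28 Hz = 24 Hz.
Distinct values: {12 Hz, 16 Hz, 24 Hz}.

12 Hz, 16 Hz, 24 Hz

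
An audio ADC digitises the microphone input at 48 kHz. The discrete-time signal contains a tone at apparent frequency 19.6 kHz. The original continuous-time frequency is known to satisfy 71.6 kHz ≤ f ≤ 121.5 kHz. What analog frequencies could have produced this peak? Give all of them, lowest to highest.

Frequencies that alias to 19.6 kHz are k·fs ± 19.6 kHz for integer k ≥ 0.
k=0: 19.6 kHz.
k=1: 28.4 kHz, 67.6 kHz.
k=2: 76.4 kHz, 115.6 kHz.
k=3: 124.4 kHz, 163.6 kHz.
Within [71.6 kHz, 121.5 kHz]: 76.4 kHz, 115.6 kHz.

76.4 kHz, 115.6 kHz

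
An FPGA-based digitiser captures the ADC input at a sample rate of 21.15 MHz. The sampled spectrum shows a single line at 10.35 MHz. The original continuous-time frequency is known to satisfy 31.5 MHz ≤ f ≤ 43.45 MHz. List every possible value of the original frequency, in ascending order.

Frequencies that alias to 10.35 MHz are k·fs ± 10.35 MHz for integer k ≥ 0.
k=0: 10.35 MHz.
k=1: 10.8 MHz, 31.5 MHz.
k=2: 31.95 MHz, 52.65 MHz.
k=3: 53.1 MHz, 73.8 MHz.
Within [31.5 MHz, 43.45 MHz]: 31.5 MHz, 31.95 MHz.

31.5 MHz, 31.95 MHz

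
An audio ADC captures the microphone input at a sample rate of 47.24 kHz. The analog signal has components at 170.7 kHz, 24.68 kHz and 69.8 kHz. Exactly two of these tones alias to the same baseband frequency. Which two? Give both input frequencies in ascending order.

24.68 kHz, 69.8 kHz

fs/2 = 23.62 kHz.
170.7 kHz mod fs = 28.98 kHz.
28.98 kHz > fs/2 = 23.62 kHz, folds to fs − 28.98 kHz = 18.26 kHz.
24.68 kHz > fs/2 = 23.62 kHz, folds to fs − 24.68 kHz = 22.56 kHz.
69.8 kHz mod fs = 22.56 kHz.
22.56 kHz ≤ fs/2 = 23.62 kHz, appears at 22.56 kHz.
24.68 kHz and 69.8 kHz both map to 22.56 kHz.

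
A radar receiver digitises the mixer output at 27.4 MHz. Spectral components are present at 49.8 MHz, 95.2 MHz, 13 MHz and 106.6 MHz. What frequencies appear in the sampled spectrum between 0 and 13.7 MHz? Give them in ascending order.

3 MHz, 5 MHz, 13 MHz

fs/2 = 13.7 MHz.
49.8 MHz mod fs = 22.4 MHz.
22.4 MHz > fs/2 = 13.7 MHz, folds to fs − 22.4 MHz = 5 MHz.
95.2 MHz mod fs = 13 MHz.
13 MHz ≤ fs/2 = 13.7 MHz, appears at 13 MHz.
13 MHz ≤ fs/2 = 13.7 MHz, passes unchanged.
106.6 MHz mod fs = 24.4 MHz.
24.4 MHz > fs/2 = 13.7 MHz, folds to fs − 24.4 MHz = 3 MHz.
Distinct values: {3 MHz, 5 MHz, 13 MHz}.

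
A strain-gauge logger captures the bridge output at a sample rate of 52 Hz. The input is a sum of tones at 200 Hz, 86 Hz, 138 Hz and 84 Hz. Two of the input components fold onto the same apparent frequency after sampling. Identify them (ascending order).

fs/2 = 26 Hz.
200 Hz mod fs = 44 Hz.
44 Hz > fs/2 = 26 Hz, folds to fs − 44 Hz = 8 Hz.
86 Hz mod fs = 34 Hz.
34 Hz > fs/2 = 26 Hz, folds to fs − 34 Hz = 18 Hz.
138 Hz mod fs = 34 Hz.
34 Hz > fs/2 = 26 Hz, folds to fs − 34 Hz = 18 Hz.
84 Hz mod fs = 32 Hz.
32 Hz > fs/2 = 26 Hz, folds to fs − 32 Hz = 20 Hz.
86 Hz and 138 Hz both map to 18 Hz.

86 Hz, 138 Hz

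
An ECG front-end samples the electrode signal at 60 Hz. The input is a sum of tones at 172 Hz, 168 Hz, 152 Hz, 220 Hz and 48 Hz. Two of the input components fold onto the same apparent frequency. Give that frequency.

fs/2 = 30 Hz.
172 Hz mod fs = 52 Hz.
52 Hz > fs/2 = 30 Hz, folds to fs − 52 Hz = 8 Hz.
168 Hz mod fs = 48 Hz.
48 Hz > fs/2 = 30 Hz, folds to fs − 48 Hz = 12 Hz.
152 Hz mod fs = 32 Hz.
32 Hz > fs/2 = 30 Hz, folds to fs − 32 Hz = 28 Hz.
220 Hz mod fs = 40 Hz.
40 Hz > fs/2 = 30 Hz, folds to fs − 40 Hz = 20 Hz.
48 Hz > fs/2 = 30 Hz, folds to fs − 48 Hz = 12 Hz.
48 Hz and 168 Hz both map to 12 Hz.

12 Hz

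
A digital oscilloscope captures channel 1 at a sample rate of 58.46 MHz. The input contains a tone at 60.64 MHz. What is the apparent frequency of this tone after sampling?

60.64 MHz mod fs = 2.18 MHz.
2.18 MHz ≤ fs/2 = 29.23 MHz, appears at 2.18 MHz.

2.18 MHz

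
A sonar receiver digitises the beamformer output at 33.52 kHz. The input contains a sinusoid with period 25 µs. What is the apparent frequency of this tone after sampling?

T = 25 µs → f = 1/T = 40 kHz.
40 kHz mod fs = 6.48 kHz.
6.48 kHz ≤ fs/2 = 16.76 kHz, appears at 6.48 kHz.

6.48 kHz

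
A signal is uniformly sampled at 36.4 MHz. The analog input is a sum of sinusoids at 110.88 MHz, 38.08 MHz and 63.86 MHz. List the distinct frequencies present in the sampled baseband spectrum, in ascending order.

fs/2 = 18.2 MHz.
110.88 MHz mod fs = 1.68 MHz.
1.68 MHz ≤ fs/2 = 18.2 MHz, appears at 1.68 MHz.
38.08 MHz mod fs = 1.68 MHz.
1.68 MHz ≤ fs/2 = 18.2 MHz, appears at 1.68 MHz.
63.86 MHz mod fs = 27.46 MHz.
27.46 MHz > fs/2 = 18.2 MHz, folds to fs − 27.46 MHz = 8.94 MHz.
Distinct values: {1.68 MHz, 8.94 MHz}.

1.68 MHz, 8.94 MHz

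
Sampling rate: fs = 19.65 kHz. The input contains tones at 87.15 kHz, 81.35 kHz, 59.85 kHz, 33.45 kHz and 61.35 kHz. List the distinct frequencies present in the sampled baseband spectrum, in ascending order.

0.9 kHz, 2.4 kHz, 2.75 kHz, 5.85 kHz, 8.55 kHz

fs/2 = 9.825 kHz.
87.15 kHz mod fs = 8.55 kHz.
8.55 kHz ≤ fs/2 = 9.825 kHz, appears at 8.55 kHz.
81.35 kHz mod fs = 2.75 kHz.
2.75 kHz ≤ fs/2 = 9.825 kHz, appears at 2.75 kHz.
59.85 kHz mod fs = 0.9 kHz.
0.9 kHz ≤ fs/2 = 9.825 kHz, appears at 0.9 kHz.
33.45 kHz mod fs = 13.8 kHz.
13.8 kHz > fs/2 = 9.825 kHz, folds to fs − 13.8 kHz = 5.85 kHz.
61.35 kHz mod fs = 2.4 kHz.
2.4 kHz ≤ fs/2 = 9.825 kHz, appears at 2.4 kHz.
Distinct values: {0.9 kHz, 2.4 kHz, 2.75 kHz, 5.85 kHz, 8.55 kHz}.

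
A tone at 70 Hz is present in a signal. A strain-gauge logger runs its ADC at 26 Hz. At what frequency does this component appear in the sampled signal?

8 Hz

70 Hz mod fs = 18 Hz.
18 Hz > fs/2 = 13 Hz, folds to fs − 18 Hz = 8 Hz.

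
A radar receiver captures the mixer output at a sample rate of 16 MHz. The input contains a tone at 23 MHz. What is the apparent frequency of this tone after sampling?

23 MHz mod fs = 7 MHz.
7 MHz ≤ fs/2 = 8 MHz, appears at 7 MHz.

7 MHz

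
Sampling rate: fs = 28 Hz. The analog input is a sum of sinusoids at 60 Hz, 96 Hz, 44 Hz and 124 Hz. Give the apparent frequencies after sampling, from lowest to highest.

fs/2 = 14 Hz.
60 Hz mod fs = 4 Hz.
4 Hz ≤ fs/2 = 14 Hz, appears at 4 Hz.
96 Hz mod fs = 12 Hz.
12 Hz ≤ fs/2 = 14 Hz, appears at 12 Hz.
44 Hz mod fs = 16 Hz.
16 Hz > fs/2 = 14 Hz, folds to fs − 16 Hz = 12 Hz.
124 Hz mod fs = 12 Hz.
12 Hz ≤ fs/2 = 14 Hz, appears at 12 Hz.
Distinct values: {4 Hz, 12 Hz}.

4 Hz, 12 Hz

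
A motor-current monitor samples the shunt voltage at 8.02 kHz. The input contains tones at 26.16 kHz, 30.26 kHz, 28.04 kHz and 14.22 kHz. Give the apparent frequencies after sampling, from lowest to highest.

1.82 kHz, 2.1 kHz, 3.98 kHz

fs/2 = 4.01 kHz.
26.16 kHz mod fs = 2.1 kHz.
2.1 kHz ≤ fs/2 = 4.01 kHz, appears at 2.1 kHz.
30.26 kHz mod fs = 6.2 kHz.
6.2 kHz > fs/2 = 4.01 kHz, folds to fs − 6.2 kHz = 1.82 kHz.
28.04 kHz mod fs = 3.98 kHz.
3.98 kHz ≤ fs/2 = 4.01 kHz, appears at 3.98 kHz.
14.22 kHz mod fs = 6.2 kHz.
6.2 kHz > fs/2 = 4.01 kHz, folds to fs − 6.2 kHz = 1.82 kHz.
Distinct values: {1.82 kHz, 2.1 kHz, 3.98 kHz}.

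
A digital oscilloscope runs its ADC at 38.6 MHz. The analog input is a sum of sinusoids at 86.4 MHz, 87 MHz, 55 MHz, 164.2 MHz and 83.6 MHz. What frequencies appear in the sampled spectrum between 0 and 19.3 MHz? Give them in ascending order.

6.4 MHz, 9.2 MHz, 9.8 MHz, 16.4 MHz

fs/2 = 19.3 MHz.
86.4 MHz mod fs = 9.2 MHz.
9.2 MHz ≤ fs/2 = 19.3 MHz, appears at 9.2 MHz.
87 MHz mod fs = 9.8 MHz.
9.8 MHz ≤ fs/2 = 19.3 MHz, appears at 9.8 MHz.
55 MHz mod fs = 16.4 MHz.
16.4 MHz ≤ fs/2 = 19.3 MHz, appears at 16.4 MHz.
164.2 MHz mod fs = 9.8 MHz.
9.8 MHz ≤ fs/2 = 19.3 MHz, appears at 9.8 MHz.
83.6 MHz mod fs = 6.4 MHz.
6.4 MHz ≤ fs/2 = 19.3 MHz, appears at 6.4 MHz.
Distinct values: {6.4 MHz, 9.2 MHz, 9.8 MHz, 16.4 MHz}.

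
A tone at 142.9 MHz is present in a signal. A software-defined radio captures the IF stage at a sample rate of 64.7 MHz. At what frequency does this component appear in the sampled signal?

13.5 MHz

142.9 MHz mod fs = 13.5 MHz.
13.5 MHz ≤ fs/2 = 32.35 MHz, appears at 13.5 MHz.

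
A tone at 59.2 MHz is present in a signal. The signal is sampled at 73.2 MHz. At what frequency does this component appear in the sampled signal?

14 MHz

59.2 MHz > fs/2 = 36.6 MHz, folds to fs − 59.2 MHz = 14 MHz.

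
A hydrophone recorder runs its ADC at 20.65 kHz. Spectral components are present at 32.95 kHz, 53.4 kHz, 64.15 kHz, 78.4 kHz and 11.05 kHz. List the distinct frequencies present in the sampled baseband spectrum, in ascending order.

2.2 kHz, 4.2 kHz, 8.35 kHz, 8.55 kHz, 9.6 kHz

fs/2 = 10.325 kHz.
32.95 kHz mod fs = 12.3 kHz.
12.3 kHz > fs/2 = 10.325 kHz, folds to fs − 12.3 kHz = 8.35 kHz.
53.4 kHz mod fs = 12.1 kHz.
12.1 kHz > fs/2 = 10.325 kHz, folds to fs − 12.1 kHz = 8.55 kHz.
64.15 kHz mod fs = 2.2 kHz.
2.2 kHz ≤ fs/2 = 10.325 kHz, appears at 2.2 kHz.
78.4 kHz mod fs = 16.45 kHz.
16.45 kHz > fs/2 = 10.325 kHz, folds to fs − 16.45 kHz = 4.2 kHz.
11.05 kHz > fs/2 = 10.325 kHz, folds to fs − 11.05 kHz = 9.6 kHz.
Distinct values: {2.2 kHz, 4.2 kHz, 8.35 kHz, 8.55 kHz, 9.6 kHz}.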